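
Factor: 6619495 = 5^1 * 1323899^1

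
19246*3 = 57738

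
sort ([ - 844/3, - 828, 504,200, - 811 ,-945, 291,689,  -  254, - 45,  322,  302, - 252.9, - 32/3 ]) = [ - 945, - 828, - 811,  -  844/3,- 254, - 252.9  , - 45 , - 32/3 , 200,291,302 , 322, 504, 689 ]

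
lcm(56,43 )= 2408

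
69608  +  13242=82850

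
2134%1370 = 764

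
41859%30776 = 11083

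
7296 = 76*96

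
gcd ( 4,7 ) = 1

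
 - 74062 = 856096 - 930158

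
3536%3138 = 398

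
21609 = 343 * 63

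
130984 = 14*9356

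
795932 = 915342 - 119410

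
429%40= 29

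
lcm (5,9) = 45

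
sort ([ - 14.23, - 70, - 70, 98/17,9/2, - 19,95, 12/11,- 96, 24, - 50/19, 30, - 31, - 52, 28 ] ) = [ - 96, - 70,- 70, - 52, - 31, - 19,-14.23, - 50/19, 12/11 , 9/2,98/17,24,28,30, 95 ]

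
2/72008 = 1/36004 = 0.00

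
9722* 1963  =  19084286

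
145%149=145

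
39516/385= 39516/385 = 102.64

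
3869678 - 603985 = 3265693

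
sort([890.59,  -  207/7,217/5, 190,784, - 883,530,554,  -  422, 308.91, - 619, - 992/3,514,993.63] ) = [ -883 ,  -  619, - 422, - 992/3,  -  207/7,217/5,190, 308.91,514,530,554,784,890.59,  993.63] 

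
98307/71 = 98307/71=1384.61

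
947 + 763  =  1710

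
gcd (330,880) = 110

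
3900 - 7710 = -3810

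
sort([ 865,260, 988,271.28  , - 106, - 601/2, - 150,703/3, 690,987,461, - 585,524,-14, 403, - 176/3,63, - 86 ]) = [ - 585 , - 601/2, - 150, -106, - 86,- 176/3, - 14, 63, 703/3,260, 271.28,403,461,524,  690,865,987, 988] 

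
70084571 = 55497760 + 14586811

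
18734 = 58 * 323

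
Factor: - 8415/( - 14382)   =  2^( - 1)*5^1*11^1*47^( - 1) = 55/94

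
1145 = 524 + 621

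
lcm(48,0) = 0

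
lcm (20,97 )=1940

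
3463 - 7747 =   -  4284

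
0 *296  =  0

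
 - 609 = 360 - 969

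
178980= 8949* 20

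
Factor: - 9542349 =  - 3^2*743^1*1427^1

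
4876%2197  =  482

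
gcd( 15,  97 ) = 1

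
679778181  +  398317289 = 1078095470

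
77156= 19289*4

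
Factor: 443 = 443^1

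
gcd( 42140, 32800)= 20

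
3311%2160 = 1151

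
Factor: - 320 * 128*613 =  - 25108480 = - 2^13*5^1*613^1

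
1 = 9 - 8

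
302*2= 604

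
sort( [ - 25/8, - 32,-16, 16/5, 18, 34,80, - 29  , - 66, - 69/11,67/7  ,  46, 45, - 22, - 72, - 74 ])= [ - 74, - 72, - 66, - 32, - 29, - 22, - 16 , - 69/11,  -  25/8,16/5, 67/7, 18, 34,  45, 46,  80 ]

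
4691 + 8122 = 12813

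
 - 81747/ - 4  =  20436 + 3/4 = 20436.75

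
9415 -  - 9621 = 19036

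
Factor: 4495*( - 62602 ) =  - 2^1*5^1*29^1*31^1*113^1*277^1 = - 281395990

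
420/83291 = 420/83291 = 0.01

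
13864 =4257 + 9607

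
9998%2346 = 614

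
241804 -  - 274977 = 516781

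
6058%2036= 1986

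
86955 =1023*85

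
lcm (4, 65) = 260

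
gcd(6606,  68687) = 1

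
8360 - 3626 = 4734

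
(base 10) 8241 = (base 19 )13fe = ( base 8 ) 20061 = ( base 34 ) 74D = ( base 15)2696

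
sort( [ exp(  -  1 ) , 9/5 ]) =[ exp( - 1),  9/5]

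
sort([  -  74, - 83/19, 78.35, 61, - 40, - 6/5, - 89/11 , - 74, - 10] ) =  [ - 74, - 74,- 40, - 10, - 89/11 ,  -  83/19,  -  6/5,61, 78.35 ]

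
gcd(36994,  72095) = 1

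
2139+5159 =7298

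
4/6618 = 2/3309 = 0.00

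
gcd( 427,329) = 7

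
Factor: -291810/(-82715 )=822/233=2^1 * 3^1*137^1*233^( - 1 ) 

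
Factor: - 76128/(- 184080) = 2^1*5^( - 1 )*59^(- 1 )*61^1= 122/295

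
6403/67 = 95 + 38/67 = 95.57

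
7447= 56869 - 49422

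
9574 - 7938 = 1636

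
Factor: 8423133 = 3^1*113^1  *24847^1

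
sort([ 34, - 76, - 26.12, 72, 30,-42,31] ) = [ - 76,-42, -26.12,30, 31, 34,72]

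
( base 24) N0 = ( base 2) 1000101000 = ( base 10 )552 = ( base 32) h8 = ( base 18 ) 1cc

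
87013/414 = 210  +  73/414 = 210.18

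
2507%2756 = 2507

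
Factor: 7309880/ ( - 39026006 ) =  - 3654940/19513003 = - 2^2*5^1 * 182747^1*19513003^( - 1)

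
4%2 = 0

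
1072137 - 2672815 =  - 1600678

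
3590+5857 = 9447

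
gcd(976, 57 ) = 1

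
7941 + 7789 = 15730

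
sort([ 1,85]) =[1,85] 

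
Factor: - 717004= - 2^2*79^1*2269^1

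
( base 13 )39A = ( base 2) 1001111010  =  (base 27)nd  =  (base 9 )774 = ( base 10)634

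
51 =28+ 23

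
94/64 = 47/32 = 1.47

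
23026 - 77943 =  - 54917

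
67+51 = 118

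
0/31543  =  0 = 0.00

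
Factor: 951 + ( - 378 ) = 573 = 3^1*191^1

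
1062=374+688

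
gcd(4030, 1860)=310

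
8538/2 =4269 = 4269.00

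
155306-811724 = -656418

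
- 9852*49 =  - 482748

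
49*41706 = 2043594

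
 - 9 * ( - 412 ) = 3708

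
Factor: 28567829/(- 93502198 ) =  -2^(-1 )*523^1*54623^1*46751099^(-1)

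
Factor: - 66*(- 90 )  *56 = 2^5* 3^3*5^1 * 7^1*11^1 =332640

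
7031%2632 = 1767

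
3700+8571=12271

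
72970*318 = 23204460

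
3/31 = 3/31 = 0.10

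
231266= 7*33038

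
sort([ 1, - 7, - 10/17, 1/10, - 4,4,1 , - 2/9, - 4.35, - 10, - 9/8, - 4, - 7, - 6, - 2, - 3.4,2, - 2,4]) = [-10, - 7,-7, - 6, - 4.35, - 4,  -  4, - 3.4,-2, - 2, - 9/8, - 10/17, - 2/9, 1/10,1,1 , 2,4 , 4]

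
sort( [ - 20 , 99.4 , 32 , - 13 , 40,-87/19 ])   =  [-20, - 13,- 87/19,32 , 40, 99.4 ] 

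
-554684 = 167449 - 722133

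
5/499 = 5/499=0.01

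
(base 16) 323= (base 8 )1443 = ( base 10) 803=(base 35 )MX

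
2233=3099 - 866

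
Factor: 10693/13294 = 2^ ( - 1)*23^(-1)*37^1 = 37/46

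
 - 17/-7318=17/7318 = 0.00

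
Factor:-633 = - 3^1*211^1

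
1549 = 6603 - 5054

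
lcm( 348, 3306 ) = 6612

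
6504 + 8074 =14578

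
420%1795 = 420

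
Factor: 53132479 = 53132479^1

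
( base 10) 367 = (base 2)101101111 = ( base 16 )16F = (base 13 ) 223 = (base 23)FM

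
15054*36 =541944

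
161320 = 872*185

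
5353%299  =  270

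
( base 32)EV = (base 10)479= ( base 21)11h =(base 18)18B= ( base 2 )111011111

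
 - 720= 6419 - 7139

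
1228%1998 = 1228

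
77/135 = 77/135= 0.57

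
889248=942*944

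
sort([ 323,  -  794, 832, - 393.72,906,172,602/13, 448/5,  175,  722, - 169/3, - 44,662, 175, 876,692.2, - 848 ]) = [ - 848,-794,- 393.72, - 169/3,- 44, 602/13,448/5, 172, 175,  175, 323, 662, 692.2 , 722, 832, 876,906]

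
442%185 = 72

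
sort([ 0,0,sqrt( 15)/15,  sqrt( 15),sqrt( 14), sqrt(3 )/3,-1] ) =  [ - 1, 0,0 , sqrt (15)/15,sqrt(3 ) /3,  sqrt( 14 ), sqrt( 15 ) ]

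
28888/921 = 28888/921 = 31.37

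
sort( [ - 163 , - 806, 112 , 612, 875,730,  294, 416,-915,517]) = [ - 915, - 806, - 163  ,  112,294, 416, 517,  612, 730,875] 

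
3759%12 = 3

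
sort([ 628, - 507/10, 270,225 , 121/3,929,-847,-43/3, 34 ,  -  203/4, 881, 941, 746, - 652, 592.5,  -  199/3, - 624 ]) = [ -847,-652, - 624,-199/3, - 203/4, - 507/10 , - 43/3, 34, 121/3 , 225,  270, 592.5,  628,746 , 881,929,941 ]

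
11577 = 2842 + 8735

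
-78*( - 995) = 77610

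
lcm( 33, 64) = 2112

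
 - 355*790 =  - 280450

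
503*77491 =38977973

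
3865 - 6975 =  - 3110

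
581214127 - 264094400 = 317119727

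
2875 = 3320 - 445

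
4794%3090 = 1704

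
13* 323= 4199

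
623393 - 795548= - 172155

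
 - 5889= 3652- 9541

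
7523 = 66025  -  58502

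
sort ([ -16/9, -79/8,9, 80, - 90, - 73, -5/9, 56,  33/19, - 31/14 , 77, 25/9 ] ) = [-90, - 73, - 79/8,-31/14,-16/9, - 5/9,33/19 , 25/9,9, 56, 77, 80 ] 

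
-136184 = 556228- 692412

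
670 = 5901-5231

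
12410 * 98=1216180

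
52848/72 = 734= 734.00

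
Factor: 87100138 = 2^1 *1259^1*34591^1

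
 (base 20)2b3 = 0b1111111111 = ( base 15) 483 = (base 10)1023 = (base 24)1IF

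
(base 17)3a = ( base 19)34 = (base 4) 331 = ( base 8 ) 75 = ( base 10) 61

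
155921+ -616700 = - 460779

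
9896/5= 1979 + 1/5 = 1979.20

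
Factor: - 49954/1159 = -2^1*  19^( - 1 )*61^(-1)*24977^1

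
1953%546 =315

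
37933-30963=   6970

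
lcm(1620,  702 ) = 21060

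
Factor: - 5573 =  - 5573^1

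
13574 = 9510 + 4064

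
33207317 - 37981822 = -4774505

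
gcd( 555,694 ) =1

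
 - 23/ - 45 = 23/45 = 0.51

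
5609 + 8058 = 13667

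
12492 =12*1041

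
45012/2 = 22506 = 22506.00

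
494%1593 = 494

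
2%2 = 0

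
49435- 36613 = 12822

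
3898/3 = 1299 + 1/3 = 1299.33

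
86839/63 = 1378 +25/63=1378.40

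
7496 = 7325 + 171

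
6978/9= 2326/3 = 775.33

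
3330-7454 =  - 4124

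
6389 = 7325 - 936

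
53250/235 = 226+ 28/47 = 226.60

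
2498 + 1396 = 3894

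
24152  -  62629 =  - 38477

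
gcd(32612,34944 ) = 4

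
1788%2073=1788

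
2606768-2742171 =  - 135403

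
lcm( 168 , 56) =168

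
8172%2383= 1023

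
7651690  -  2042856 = 5608834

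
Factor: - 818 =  - 2^1*409^1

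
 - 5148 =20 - 5168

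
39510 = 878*45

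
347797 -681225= - 333428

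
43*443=19049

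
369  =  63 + 306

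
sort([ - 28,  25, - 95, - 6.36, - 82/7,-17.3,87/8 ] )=[ - 95, - 28 ,-17.3 , - 82/7, - 6.36,87/8,25] 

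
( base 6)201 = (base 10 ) 73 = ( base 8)111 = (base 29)2F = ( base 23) 34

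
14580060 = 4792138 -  - 9787922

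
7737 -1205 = 6532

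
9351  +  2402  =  11753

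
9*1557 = 14013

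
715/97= 715/97 = 7.37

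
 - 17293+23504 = 6211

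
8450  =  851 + 7599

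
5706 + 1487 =7193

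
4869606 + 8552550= 13422156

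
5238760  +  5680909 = 10919669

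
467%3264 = 467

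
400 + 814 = 1214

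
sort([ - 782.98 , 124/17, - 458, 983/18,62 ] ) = [  -  782.98, - 458 , 124/17, 983/18,62] 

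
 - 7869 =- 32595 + 24726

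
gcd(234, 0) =234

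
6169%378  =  121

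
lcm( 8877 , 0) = 0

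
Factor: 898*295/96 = 132455/48 = 2^ ( - 4)*3^ (- 1)*5^1*59^1 *449^1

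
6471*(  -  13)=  - 84123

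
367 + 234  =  601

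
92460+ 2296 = 94756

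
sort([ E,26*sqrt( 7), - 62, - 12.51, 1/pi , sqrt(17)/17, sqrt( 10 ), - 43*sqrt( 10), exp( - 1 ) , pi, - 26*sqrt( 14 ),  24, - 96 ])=[ - 43*sqrt ( 10), - 26*sqrt(14), - 96 , - 62, -12.51, sqrt( 17 )/17, 1/pi, exp (-1 ) , E,pi,sqrt ( 10 ), 24, 26*sqrt( 7)]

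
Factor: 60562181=1621^1*37361^1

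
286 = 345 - 59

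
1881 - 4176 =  - 2295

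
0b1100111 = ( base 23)4B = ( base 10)103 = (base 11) 94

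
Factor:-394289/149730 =  -  79/30 = -2^( - 1)*3^( - 1 )*5^( - 1 ) * 79^1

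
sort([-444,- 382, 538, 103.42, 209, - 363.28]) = [ - 444, - 382, - 363.28, 103.42,209 , 538] 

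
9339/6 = 1556 + 1/2  =  1556.50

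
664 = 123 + 541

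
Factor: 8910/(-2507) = - 2^1*3^4 * 5^1 * 11^1*23^(  -  1 )*109^ ( -1 )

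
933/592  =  933/592 = 1.58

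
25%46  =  25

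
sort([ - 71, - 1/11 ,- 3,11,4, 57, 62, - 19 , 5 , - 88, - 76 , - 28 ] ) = [  -  88, - 76, - 71 , - 28, - 19,-3, - 1/11,4,5, 11, 57,62]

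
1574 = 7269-5695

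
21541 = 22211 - 670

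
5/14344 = 5/14344 = 0.00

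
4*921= 3684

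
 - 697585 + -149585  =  -847170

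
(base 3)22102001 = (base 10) 6130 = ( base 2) 1011111110010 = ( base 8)13762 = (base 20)F6A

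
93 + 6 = 99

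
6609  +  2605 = 9214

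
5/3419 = 5/3419 = 0.00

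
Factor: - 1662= -2^1*3^1 * 277^1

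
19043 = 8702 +10341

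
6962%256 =50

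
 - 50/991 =-1+941/991 = - 0.05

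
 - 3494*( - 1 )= 3494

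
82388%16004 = 2368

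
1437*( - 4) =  - 5748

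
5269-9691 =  - 4422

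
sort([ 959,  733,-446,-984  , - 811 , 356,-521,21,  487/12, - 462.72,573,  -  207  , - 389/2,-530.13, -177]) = [  -  984, - 811, - 530.13, - 521 , - 462.72, - 446 , - 207, - 389/2, - 177,21,487/12,356,573, 733,959]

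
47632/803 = 47632/803  =  59.32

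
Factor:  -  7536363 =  - 3^1*79^1*31799^1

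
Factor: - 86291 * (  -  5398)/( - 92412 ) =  - 232899409/46206 = - 2^(-1)*3^( - 2)*17^( - 1) * 151^( - 1)*2699^1*86291^1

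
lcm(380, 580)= 11020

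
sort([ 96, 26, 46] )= [ 26,46, 96] 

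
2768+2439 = 5207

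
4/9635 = 4/9635= 0.00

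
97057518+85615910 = 182673428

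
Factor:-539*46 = -24794 = -2^1*7^2*11^1* 23^1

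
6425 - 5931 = 494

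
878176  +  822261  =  1700437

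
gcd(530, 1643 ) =53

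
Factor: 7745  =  5^1*1549^1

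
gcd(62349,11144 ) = 7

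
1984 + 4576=6560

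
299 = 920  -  621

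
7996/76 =105 + 4/19= 105.21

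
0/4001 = 0 = 0.00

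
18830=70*269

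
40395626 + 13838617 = 54234243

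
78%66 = 12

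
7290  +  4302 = 11592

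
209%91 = 27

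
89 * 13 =1157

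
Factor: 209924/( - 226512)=- 367/396=-2^( - 2) * 3^ ( - 2)*11^( - 1)*367^1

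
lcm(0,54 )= 0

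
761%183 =29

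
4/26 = 2/13 = 0.15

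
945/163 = 5 + 130/163 = 5.80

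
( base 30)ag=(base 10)316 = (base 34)9a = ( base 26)c4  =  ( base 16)13c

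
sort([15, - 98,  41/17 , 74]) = [ - 98,41/17 , 15,74] 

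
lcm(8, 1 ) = 8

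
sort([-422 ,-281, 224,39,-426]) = [  -  426, - 422 , - 281,39,224 ]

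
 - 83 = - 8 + -75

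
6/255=2/85 = 0.02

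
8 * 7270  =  58160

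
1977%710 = 557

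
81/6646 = 81/6646  =  0.01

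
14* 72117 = 1009638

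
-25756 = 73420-99176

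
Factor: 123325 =5^2*4933^1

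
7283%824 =691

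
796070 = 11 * 72370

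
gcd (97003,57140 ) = 1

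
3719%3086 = 633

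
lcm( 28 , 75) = 2100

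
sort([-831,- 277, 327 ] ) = [ - 831, - 277,327] 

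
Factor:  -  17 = -17^1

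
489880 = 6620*74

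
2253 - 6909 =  - 4656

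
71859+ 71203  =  143062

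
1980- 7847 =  - 5867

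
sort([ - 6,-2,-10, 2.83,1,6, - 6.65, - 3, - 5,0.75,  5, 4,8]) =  [  -  10, - 6.65, - 6, - 5,- 3, - 2,0.75,1,2.83,4,  5,6,8]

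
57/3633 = 19/1211 = 0.02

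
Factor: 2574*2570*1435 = 2^2*3^2*5^2*7^1 * 11^1*13^1*41^1*257^1= 9492783300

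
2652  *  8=21216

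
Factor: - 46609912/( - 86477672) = 5826239/10809709 = 263^1 * 22153^1*10809709^( - 1)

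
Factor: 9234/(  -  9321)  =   - 3078/3107 = -2^1*3^4*13^( - 1) *19^1*239^( - 1)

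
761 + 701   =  1462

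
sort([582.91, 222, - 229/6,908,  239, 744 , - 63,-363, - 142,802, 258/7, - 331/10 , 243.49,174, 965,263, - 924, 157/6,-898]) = [ - 924, - 898, - 363, - 142, - 63, - 229/6, - 331/10, 157/6 , 258/7, 174,  222, 239,  243.49, 263, 582.91, 744,802, 908,  965]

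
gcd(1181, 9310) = 1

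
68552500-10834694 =57717806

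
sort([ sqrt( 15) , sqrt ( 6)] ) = [ sqrt( 6),sqrt ( 15) ] 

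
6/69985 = 6/69985 = 0.00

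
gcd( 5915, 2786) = 7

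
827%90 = 17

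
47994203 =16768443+31225760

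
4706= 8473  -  3767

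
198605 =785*253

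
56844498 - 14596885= 42247613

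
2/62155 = 2/62155=   0.00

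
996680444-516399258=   480281186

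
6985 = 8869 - 1884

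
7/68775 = 1/9825 =0.00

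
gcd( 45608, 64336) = 8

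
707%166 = 43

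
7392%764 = 516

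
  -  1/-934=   1/934 = 0.00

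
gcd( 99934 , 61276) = 2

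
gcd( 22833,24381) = 387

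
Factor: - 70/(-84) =5/6 = 2^( - 1)*3^( - 1)*5^1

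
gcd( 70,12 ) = 2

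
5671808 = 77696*73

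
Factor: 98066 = 2^1*49033^1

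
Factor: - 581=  - 7^1 * 83^1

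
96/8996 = 24/2249 = 0.01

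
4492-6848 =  - 2356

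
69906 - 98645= - 28739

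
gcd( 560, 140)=140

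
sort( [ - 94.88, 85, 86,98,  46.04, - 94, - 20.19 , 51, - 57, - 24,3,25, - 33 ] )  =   [-94.88,- 94, - 57, - 33, - 24, - 20.19,3,  25, 46.04, 51,85, 86, 98]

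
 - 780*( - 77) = 60060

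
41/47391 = 41/47391  =  0.00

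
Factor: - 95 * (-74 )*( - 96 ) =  - 2^6*3^1*5^1*19^1* 37^1 = - 674880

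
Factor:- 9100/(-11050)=2^1*7^1*17^( -1) = 14/17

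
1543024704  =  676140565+866884139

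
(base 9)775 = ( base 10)635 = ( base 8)1173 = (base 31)kf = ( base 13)39B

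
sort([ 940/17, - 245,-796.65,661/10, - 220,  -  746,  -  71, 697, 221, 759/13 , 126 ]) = [ - 796.65,  -  746, - 245, - 220, - 71,940/17,759/13 , 661/10, 126,  221, 697]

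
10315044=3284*3141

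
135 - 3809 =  - 3674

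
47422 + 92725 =140147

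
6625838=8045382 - 1419544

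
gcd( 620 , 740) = 20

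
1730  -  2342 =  - 612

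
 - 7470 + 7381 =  - 89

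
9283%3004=271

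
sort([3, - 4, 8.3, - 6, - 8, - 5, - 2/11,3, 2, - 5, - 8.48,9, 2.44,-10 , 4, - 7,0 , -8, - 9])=[ -10,-9,  -  8.48, - 8, - 8, - 7, - 6, - 5, - 5, - 4, - 2/11,0,2 , 2.44, 3, 3, 4, 8.3,9]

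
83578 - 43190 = 40388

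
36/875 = 36/875 = 0.04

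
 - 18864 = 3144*(- 6 )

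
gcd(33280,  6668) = 4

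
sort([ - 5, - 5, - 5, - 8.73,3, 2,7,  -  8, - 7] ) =[- 8.73 ,-8,- 7,-5, - 5, - 5, 2, 3,7]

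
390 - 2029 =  - 1639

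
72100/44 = 1638 + 7/11 = 1638.64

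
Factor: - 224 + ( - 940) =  - 2^2*3^1*97^1 = - 1164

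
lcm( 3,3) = 3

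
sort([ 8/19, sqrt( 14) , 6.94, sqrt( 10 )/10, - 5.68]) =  [-5.68, sqrt ( 10) /10, 8/19, sqrt(14) , 6.94]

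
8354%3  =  2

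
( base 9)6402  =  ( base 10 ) 4700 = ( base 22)9fe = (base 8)11134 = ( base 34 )428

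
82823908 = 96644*857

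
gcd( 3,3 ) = 3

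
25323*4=101292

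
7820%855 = 125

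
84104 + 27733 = 111837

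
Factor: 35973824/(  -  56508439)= - 2^6*13^ ( -1)*  562091^1*4346803^(-1 ) 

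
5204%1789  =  1626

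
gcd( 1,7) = 1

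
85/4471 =5/263=0.02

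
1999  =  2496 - 497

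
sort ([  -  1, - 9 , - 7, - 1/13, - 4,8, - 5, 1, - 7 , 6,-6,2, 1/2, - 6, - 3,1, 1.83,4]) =[ - 9, - 7, - 7,-6, - 6 , - 5, - 4 ,  -  3, - 1, - 1/13, 1/2,  1,1,  1.83, 2 , 4,6,8 ]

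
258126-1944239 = -1686113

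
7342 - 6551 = 791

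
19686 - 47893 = -28207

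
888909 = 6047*147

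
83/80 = 83/80 = 1.04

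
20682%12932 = 7750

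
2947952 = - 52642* ( - 56 ) 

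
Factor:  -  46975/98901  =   - 3^( - 5 ) * 5^2*11^ ( - 1 )*37^(  -  1 )*1879^1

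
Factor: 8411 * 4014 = 2^1*3^2*13^1* 223^1*647^1 = 33761754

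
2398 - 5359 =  - 2961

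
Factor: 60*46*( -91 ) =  - 2^3*3^1*5^1*7^1 * 13^1*23^1 = - 251160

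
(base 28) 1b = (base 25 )1E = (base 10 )39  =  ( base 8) 47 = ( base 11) 36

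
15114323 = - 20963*(  -  721 )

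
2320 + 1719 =4039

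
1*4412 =4412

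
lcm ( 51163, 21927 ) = 153489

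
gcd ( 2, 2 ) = 2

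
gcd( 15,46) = 1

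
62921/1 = 62921 = 62921.00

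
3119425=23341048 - 20221623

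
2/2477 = 2/2477= 0.00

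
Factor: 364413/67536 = 259/48 = 2^( - 4)*3^(-1)*7^1*37^1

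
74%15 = 14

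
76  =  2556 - 2480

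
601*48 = 28848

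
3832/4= 958 =958.00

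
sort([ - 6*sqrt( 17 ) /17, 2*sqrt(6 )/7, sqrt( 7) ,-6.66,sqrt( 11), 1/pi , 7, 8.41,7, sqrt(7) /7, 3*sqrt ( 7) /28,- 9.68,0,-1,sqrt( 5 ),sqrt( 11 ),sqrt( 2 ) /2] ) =[ - 9.68,  -  6.66, - 6*sqrt(17)/17,-1,  0,3 * sqrt ( 7) /28 , 1/pi, sqrt( 7)/7, 2*  sqrt( 6) /7,sqrt(2)/2, sqrt( 5), sqrt( 7), sqrt(11), sqrt(11 ),7,7, 8.41]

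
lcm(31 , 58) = 1798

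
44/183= 44/183  =  0.24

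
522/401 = 1+ 121/401 = 1.30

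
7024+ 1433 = 8457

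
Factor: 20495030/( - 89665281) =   -  2^1*3^(-2)*5^1*17^1*31^1 * 3889^1 * 9962809^( - 1)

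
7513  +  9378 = 16891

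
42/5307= 14/1769 = 0.01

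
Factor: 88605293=7^1 * 47^1*269317^1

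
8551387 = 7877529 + 673858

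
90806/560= 162 + 43/280=162.15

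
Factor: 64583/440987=17^1*29^1*131^1*440987^( - 1 ) 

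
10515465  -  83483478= - 72968013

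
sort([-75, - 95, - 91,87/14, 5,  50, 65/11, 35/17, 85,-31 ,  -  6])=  [ - 95,- 91, - 75, -31,-6, 35/17, 5, 65/11, 87/14,50,85]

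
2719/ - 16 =-170 + 1/16 =- 169.94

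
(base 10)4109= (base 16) 100d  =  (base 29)4PK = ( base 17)e3c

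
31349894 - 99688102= - 68338208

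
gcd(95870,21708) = 2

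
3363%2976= 387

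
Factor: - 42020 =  - 2^2*5^1*11^1*191^1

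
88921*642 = 57087282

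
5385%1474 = 963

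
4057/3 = 1352+1/3=1352.33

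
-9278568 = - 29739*312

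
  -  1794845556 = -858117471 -936728085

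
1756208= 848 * 2071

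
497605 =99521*5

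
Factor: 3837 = 3^1*1279^1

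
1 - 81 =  - 80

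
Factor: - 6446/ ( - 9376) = 11/16 = 2^( -4)*11^1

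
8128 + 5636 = 13764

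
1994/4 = 997/2 =498.50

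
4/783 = 4/783 = 0.01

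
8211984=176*46659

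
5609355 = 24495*229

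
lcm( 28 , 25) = 700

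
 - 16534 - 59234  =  -75768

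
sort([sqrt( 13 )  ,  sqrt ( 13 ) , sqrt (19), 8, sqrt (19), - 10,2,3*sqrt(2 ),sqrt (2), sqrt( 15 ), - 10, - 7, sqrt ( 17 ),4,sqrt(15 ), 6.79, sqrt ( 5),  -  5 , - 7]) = [-10,- 10,-7,-7,-5,sqrt(2 ), 2, sqrt( 5 ),sqrt( 13 ) , sqrt (13 ), sqrt( 15), sqrt( 15 ), 4,  sqrt( 17 ),3 *sqrt( 2 ), sqrt( 19 ), sqrt (19),6.79, 8]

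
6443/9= 715 + 8/9 = 715.89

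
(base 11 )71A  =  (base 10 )868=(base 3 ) 1012011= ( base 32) R4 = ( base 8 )1544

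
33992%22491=11501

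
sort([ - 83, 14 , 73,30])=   [ - 83, 14,  30, 73 ] 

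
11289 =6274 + 5015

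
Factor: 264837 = 3^1 * 43^1 * 2053^1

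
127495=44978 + 82517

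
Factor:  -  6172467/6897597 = - 17^( -1 )*139^( -2 )*173^1 * 1699^1 = - 293927/328457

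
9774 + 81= 9855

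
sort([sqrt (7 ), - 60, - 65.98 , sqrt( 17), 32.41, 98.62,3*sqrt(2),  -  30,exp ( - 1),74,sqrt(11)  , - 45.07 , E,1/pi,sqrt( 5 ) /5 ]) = [ - 65.98, - 60, - 45.07, - 30, 1/pi, exp( - 1),sqrt ( 5)/5, sqrt(7) , E,sqrt ( 11),sqrt( 17),  3*sqrt( 2 ), 32.41, 74,98.62 ]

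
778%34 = 30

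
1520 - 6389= - 4869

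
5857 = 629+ 5228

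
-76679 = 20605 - 97284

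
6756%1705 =1641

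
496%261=235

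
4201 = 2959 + 1242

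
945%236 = 1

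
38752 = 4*9688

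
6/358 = 3/179 = 0.02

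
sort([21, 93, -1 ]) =[ - 1,21, 93] 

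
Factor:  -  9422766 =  - 2^1*3^2*523487^1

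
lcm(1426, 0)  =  0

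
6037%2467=1103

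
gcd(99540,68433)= 3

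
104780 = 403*260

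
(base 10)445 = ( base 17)193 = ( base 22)k5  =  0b110111101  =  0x1bd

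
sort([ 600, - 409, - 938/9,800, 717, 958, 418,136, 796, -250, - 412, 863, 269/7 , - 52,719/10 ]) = [ - 412, - 409,-250, - 938/9, - 52, 269/7,719/10, 136, 418, 600, 717 , 796,  800, 863, 958]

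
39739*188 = 7470932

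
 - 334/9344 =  - 167/4672= -0.04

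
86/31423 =86/31423= 0.00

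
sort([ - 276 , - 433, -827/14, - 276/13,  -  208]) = [ - 433, - 276,- 208, - 827/14,-276/13]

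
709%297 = 115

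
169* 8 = 1352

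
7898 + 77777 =85675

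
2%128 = 2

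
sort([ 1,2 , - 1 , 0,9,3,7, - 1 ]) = [ - 1, - 1 , 0  ,  1, 2, 3, 7 , 9 ]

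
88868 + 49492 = 138360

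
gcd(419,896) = 1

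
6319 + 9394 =15713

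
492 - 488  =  4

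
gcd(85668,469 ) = 1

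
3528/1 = 3528 = 3528.00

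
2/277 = 2/277 = 0.01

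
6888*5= 34440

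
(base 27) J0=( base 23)m7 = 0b1000000001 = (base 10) 513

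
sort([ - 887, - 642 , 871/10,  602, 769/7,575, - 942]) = [ - 942 , -887, - 642, 871/10, 769/7, 575,602 ]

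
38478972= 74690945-36211973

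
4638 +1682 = 6320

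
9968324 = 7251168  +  2717156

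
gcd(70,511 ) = 7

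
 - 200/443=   -  1+ 243/443 = - 0.45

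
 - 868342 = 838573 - 1706915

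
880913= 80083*11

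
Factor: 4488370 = 2^1*5^1*19^1*23623^1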